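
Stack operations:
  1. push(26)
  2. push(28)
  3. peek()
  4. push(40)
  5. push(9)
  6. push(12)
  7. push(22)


push(26) -> [26]
push(28) -> [26, 28]
peek()->28
push(40) -> [26, 28, 40]
push(9) -> [26, 28, 40, 9]
push(12) -> [26, 28, 40, 9, 12]
push(22) -> [26, 28, 40, 9, 12, 22]

Final stack: [26, 28, 40, 9, 12, 22]


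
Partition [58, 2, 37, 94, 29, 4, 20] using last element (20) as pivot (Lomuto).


Pivot: 20
  2 <= 20: swap -> [2, 58, 37, 94, 29, 4, 20]
  4 <= 20: swap -> [2, 4, 37, 94, 29, 58, 20]
Place pivot at 2: [2, 4, 20, 94, 29, 58, 37]

Partitioned: [2, 4, 20, 94, 29, 58, 37]


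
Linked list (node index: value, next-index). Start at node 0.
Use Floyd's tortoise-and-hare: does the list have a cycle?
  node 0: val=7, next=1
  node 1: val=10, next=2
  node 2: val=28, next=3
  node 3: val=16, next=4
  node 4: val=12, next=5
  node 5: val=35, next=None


Floyd's tortoise (slow, +1) and hare (fast, +2):
  init: slow=0, fast=0
  step 1: slow=1, fast=2
  step 2: slow=2, fast=4
  step 3: fast 4->5->None, no cycle

Cycle: no


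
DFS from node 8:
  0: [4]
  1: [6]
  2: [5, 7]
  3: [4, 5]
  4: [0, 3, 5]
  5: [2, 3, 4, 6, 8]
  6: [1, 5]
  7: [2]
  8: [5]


Visit 8, push [5]
Visit 5, push [6, 4, 3, 2]
Visit 2, push [7]
Visit 7, push []
Visit 3, push [4]
Visit 4, push [0]
Visit 0, push []
Visit 6, push [1]
Visit 1, push []

DFS order: [8, 5, 2, 7, 3, 4, 0, 6, 1]


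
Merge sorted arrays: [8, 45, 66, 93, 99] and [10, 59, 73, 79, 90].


Take 8 from A
Take 10 from B
Take 45 from A
Take 59 from B
Take 66 from A
Take 73 from B
Take 79 from B
Take 90 from B

Merged: [8, 10, 45, 59, 66, 73, 79, 90, 93, 99]


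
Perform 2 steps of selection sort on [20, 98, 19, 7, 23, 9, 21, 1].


Initial: [20, 98, 19, 7, 23, 9, 21, 1]
Step 1: min=1 at 7
  Swap: [1, 98, 19, 7, 23, 9, 21, 20]
Step 2: min=7 at 3
  Swap: [1, 7, 19, 98, 23, 9, 21, 20]

After 2 steps: [1, 7, 19, 98, 23, 9, 21, 20]


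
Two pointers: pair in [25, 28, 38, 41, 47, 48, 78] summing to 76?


lo=0(25)+hi=6(78)=103
lo=0(25)+hi=5(48)=73
lo=1(28)+hi=5(48)=76

Yes: 28+48=76


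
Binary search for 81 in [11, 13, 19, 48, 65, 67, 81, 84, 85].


Step 1: lo=0, hi=8, mid=4, val=65
Step 2: lo=5, hi=8, mid=6, val=81

Found at index 6


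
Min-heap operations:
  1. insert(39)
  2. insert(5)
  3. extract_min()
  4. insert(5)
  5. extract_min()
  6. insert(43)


insert(39) -> [39]
insert(5) -> [5, 39]
extract_min()->5, [39]
insert(5) -> [5, 39]
extract_min()->5, [39]
insert(43) -> [39, 43]

Final heap: [39, 43]


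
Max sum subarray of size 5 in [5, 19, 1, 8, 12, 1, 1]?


[0:5]: 45
[1:6]: 41
[2:7]: 23

Max: 45 at [0:5]


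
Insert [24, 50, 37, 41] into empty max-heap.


Insert 24: [24]
Insert 50: [50, 24]
Insert 37: [50, 24, 37]
Insert 41: [50, 41, 37, 24]

Final heap: [50, 41, 37, 24]


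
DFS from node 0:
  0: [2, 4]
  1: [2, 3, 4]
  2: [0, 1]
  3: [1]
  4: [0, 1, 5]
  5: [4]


Visit 0, push [4, 2]
Visit 2, push [1]
Visit 1, push [4, 3]
Visit 3, push []
Visit 4, push [5]
Visit 5, push []

DFS order: [0, 2, 1, 3, 4, 5]


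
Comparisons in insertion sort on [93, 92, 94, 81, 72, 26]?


Algorithm: insertion sort
Input: [93, 92, 94, 81, 72, 26]
Sorted: [26, 72, 81, 92, 93, 94]

14


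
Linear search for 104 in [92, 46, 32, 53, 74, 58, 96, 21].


i=0: 92!=104
i=1: 46!=104
i=2: 32!=104
i=3: 53!=104
i=4: 74!=104
i=5: 58!=104
i=6: 96!=104
i=7: 21!=104

Not found, 8 comps


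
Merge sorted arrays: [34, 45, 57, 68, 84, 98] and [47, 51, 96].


Take 34 from A
Take 45 from A
Take 47 from B
Take 51 from B
Take 57 from A
Take 68 from A
Take 84 from A
Take 96 from B

Merged: [34, 45, 47, 51, 57, 68, 84, 96, 98]


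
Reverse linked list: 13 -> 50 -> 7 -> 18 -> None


Step 1: curr=13, set curr.next=prev(None) | reversed so far: 13
Step 2: curr=50, set curr.next=prev(13) | reversed so far: 50 -> 13
Step 3: curr=7, set curr.next=prev(50) | reversed so far: 7 -> 50 -> 13
Step 4: curr=18, set curr.next=prev(7) | reversed so far: 18 -> 7 -> 50 -> 13

18 -> 7 -> 50 -> 13 -> None


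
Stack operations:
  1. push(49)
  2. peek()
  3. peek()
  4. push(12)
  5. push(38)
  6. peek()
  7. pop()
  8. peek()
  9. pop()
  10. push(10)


push(49) -> [49]
peek()->49
peek()->49
push(12) -> [49, 12]
push(38) -> [49, 12, 38]
peek()->38
pop()->38, [49, 12]
peek()->12
pop()->12, [49]
push(10) -> [49, 10]

Final stack: [49, 10]


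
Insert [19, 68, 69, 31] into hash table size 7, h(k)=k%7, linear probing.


Insert 19: h=5 -> slot 5
Insert 68: h=5, 1 probes -> slot 6
Insert 69: h=6, 1 probes -> slot 0
Insert 31: h=3 -> slot 3

Table: [69, None, None, 31, None, 19, 68]


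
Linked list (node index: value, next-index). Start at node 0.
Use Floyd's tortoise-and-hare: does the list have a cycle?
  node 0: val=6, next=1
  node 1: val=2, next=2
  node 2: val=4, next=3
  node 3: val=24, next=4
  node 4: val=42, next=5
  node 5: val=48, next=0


Floyd's tortoise (slow, +1) and hare (fast, +2):
  init: slow=0, fast=0
  step 1: slow=1, fast=2
  step 2: slow=2, fast=4
  step 3: slow=3, fast=0
  step 4: slow=4, fast=2
  step 5: slow=5, fast=4
  step 6: slow=0, fast=0
  slow == fast at node 0: cycle detected

Cycle: yes


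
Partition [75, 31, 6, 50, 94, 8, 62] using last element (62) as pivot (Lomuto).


Pivot: 62
  31 <= 62: swap -> [31, 75, 6, 50, 94, 8, 62]
  6 <= 62: swap -> [31, 6, 75, 50, 94, 8, 62]
  50 <= 62: swap -> [31, 6, 50, 75, 94, 8, 62]
  8 <= 62: swap -> [31, 6, 50, 8, 94, 75, 62]
Place pivot at 4: [31, 6, 50, 8, 62, 75, 94]

Partitioned: [31, 6, 50, 8, 62, 75, 94]


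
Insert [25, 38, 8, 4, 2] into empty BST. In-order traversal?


Insert 25: root
Insert 38: R from 25
Insert 8: L from 25
Insert 4: L from 25 -> L from 8
Insert 2: L from 25 -> L from 8 -> L from 4

In-order: [2, 4, 8, 25, 38]


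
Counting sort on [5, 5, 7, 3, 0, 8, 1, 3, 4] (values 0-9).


Input: [5, 5, 7, 3, 0, 8, 1, 3, 4]
Counts: [1, 1, 0, 2, 1, 2, 0, 1, 1, 0]

Sorted: [0, 1, 3, 3, 4, 5, 5, 7, 8]


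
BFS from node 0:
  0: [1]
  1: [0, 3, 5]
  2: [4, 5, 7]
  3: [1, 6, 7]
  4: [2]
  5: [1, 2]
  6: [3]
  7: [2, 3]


Visit 0, enqueue [1]
Visit 1, enqueue [3, 5]
Visit 3, enqueue [6, 7]
Visit 5, enqueue [2]
Visit 6, enqueue []
Visit 7, enqueue []
Visit 2, enqueue [4]
Visit 4, enqueue []

BFS order: [0, 1, 3, 5, 6, 7, 2, 4]


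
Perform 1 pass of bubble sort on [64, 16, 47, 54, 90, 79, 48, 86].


Initial: [64, 16, 47, 54, 90, 79, 48, 86]
Pass 1: [16, 47, 54, 64, 79, 48, 86, 90] (6 swaps)

After 1 pass: [16, 47, 54, 64, 79, 48, 86, 90]


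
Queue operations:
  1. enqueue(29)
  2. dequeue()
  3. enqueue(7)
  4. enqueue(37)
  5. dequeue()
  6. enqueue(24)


enqueue(29) -> [29]
dequeue()->29, []
enqueue(7) -> [7]
enqueue(37) -> [7, 37]
dequeue()->7, [37]
enqueue(24) -> [37, 24]

Final queue: [37, 24]


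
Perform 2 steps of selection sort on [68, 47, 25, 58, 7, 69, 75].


Initial: [68, 47, 25, 58, 7, 69, 75]
Step 1: min=7 at 4
  Swap: [7, 47, 25, 58, 68, 69, 75]
Step 2: min=25 at 2
  Swap: [7, 25, 47, 58, 68, 69, 75]

After 2 steps: [7, 25, 47, 58, 68, 69, 75]


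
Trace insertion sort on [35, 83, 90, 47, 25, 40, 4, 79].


Initial: [35, 83, 90, 47, 25, 40, 4, 79]
Insert 83: [35, 83, 90, 47, 25, 40, 4, 79]
Insert 90: [35, 83, 90, 47, 25, 40, 4, 79]
Insert 47: [35, 47, 83, 90, 25, 40, 4, 79]
Insert 25: [25, 35, 47, 83, 90, 40, 4, 79]
Insert 40: [25, 35, 40, 47, 83, 90, 4, 79]
Insert 4: [4, 25, 35, 40, 47, 83, 90, 79]
Insert 79: [4, 25, 35, 40, 47, 79, 83, 90]

Sorted: [4, 25, 35, 40, 47, 79, 83, 90]


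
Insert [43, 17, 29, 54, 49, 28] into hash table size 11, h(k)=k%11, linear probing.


Insert 43: h=10 -> slot 10
Insert 17: h=6 -> slot 6
Insert 29: h=7 -> slot 7
Insert 54: h=10, 1 probes -> slot 0
Insert 49: h=5 -> slot 5
Insert 28: h=6, 2 probes -> slot 8

Table: [54, None, None, None, None, 49, 17, 29, 28, None, 43]


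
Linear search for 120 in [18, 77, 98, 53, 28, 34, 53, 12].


i=0: 18!=120
i=1: 77!=120
i=2: 98!=120
i=3: 53!=120
i=4: 28!=120
i=5: 34!=120
i=6: 53!=120
i=7: 12!=120

Not found, 8 comps


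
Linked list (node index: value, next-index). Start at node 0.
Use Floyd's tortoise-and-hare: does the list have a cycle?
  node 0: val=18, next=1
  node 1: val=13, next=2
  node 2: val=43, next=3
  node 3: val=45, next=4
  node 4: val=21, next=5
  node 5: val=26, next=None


Floyd's tortoise (slow, +1) and hare (fast, +2):
  init: slow=0, fast=0
  step 1: slow=1, fast=2
  step 2: slow=2, fast=4
  step 3: fast 4->5->None, no cycle

Cycle: no


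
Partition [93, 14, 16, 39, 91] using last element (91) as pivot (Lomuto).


Pivot: 91
  14 <= 91: swap -> [14, 93, 16, 39, 91]
  16 <= 91: swap -> [14, 16, 93, 39, 91]
  39 <= 91: swap -> [14, 16, 39, 93, 91]
Place pivot at 3: [14, 16, 39, 91, 93]

Partitioned: [14, 16, 39, 91, 93]


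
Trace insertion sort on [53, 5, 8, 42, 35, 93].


Initial: [53, 5, 8, 42, 35, 93]
Insert 5: [5, 53, 8, 42, 35, 93]
Insert 8: [5, 8, 53, 42, 35, 93]
Insert 42: [5, 8, 42, 53, 35, 93]
Insert 35: [5, 8, 35, 42, 53, 93]
Insert 93: [5, 8, 35, 42, 53, 93]

Sorted: [5, 8, 35, 42, 53, 93]


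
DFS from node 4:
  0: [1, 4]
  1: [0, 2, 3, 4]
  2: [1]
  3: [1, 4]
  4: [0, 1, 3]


Visit 4, push [3, 1, 0]
Visit 0, push [1]
Visit 1, push [3, 2]
Visit 2, push []
Visit 3, push []

DFS order: [4, 0, 1, 2, 3]


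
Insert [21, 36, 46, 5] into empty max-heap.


Insert 21: [21]
Insert 36: [36, 21]
Insert 46: [46, 21, 36]
Insert 5: [46, 21, 36, 5]

Final heap: [46, 21, 36, 5]


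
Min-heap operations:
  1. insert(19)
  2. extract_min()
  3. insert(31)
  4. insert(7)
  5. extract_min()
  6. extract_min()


insert(19) -> [19]
extract_min()->19, []
insert(31) -> [31]
insert(7) -> [7, 31]
extract_min()->7, [31]
extract_min()->31, []

Final heap: []


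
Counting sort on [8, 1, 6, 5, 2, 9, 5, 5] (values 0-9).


Input: [8, 1, 6, 5, 2, 9, 5, 5]
Counts: [0, 1, 1, 0, 0, 3, 1, 0, 1, 1]

Sorted: [1, 2, 5, 5, 5, 6, 8, 9]


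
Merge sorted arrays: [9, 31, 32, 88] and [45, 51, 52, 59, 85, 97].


Take 9 from A
Take 31 from A
Take 32 from A
Take 45 from B
Take 51 from B
Take 52 from B
Take 59 from B
Take 85 from B
Take 88 from A

Merged: [9, 31, 32, 45, 51, 52, 59, 85, 88, 97]


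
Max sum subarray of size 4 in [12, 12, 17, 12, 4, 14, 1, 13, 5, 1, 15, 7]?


[0:4]: 53
[1:5]: 45
[2:6]: 47
[3:7]: 31
[4:8]: 32
[5:9]: 33
[6:10]: 20
[7:11]: 34
[8:12]: 28

Max: 53 at [0:4]


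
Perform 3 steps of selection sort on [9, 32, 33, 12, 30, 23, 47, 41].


Initial: [9, 32, 33, 12, 30, 23, 47, 41]
Step 1: min=9 at 0
  Swap: [9, 32, 33, 12, 30, 23, 47, 41]
Step 2: min=12 at 3
  Swap: [9, 12, 33, 32, 30, 23, 47, 41]
Step 3: min=23 at 5
  Swap: [9, 12, 23, 32, 30, 33, 47, 41]

After 3 steps: [9, 12, 23, 32, 30, 33, 47, 41]


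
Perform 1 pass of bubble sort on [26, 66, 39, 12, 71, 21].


Initial: [26, 66, 39, 12, 71, 21]
Pass 1: [26, 39, 12, 66, 21, 71] (3 swaps)

After 1 pass: [26, 39, 12, 66, 21, 71]


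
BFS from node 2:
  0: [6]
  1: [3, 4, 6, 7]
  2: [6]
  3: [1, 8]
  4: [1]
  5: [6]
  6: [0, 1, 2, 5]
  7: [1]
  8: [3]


Visit 2, enqueue [6]
Visit 6, enqueue [0, 1, 5]
Visit 0, enqueue []
Visit 1, enqueue [3, 4, 7]
Visit 5, enqueue []
Visit 3, enqueue [8]
Visit 4, enqueue []
Visit 7, enqueue []
Visit 8, enqueue []

BFS order: [2, 6, 0, 1, 5, 3, 4, 7, 8]


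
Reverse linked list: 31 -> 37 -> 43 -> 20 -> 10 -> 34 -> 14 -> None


Step 1: curr=31, set curr.next=prev(None) | reversed so far: 31
Step 2: curr=37, set curr.next=prev(31) | reversed so far: 37 -> 31
Step 3: curr=43, set curr.next=prev(37) | reversed so far: 43 -> 37 -> 31
Step 4: curr=20, set curr.next=prev(43) | reversed so far: 20 -> 43 -> 37 -> 31
Step 5: curr=10, set curr.next=prev(20) | reversed so far: 10 -> 20 -> 43 -> 37 -> 31
Step 6: curr=34, set curr.next=prev(10) | reversed so far: 34 -> 10 -> 20 -> 43 -> 37 -> 31
Step 7: curr=14, set curr.next=prev(34) | reversed so far: 14 -> 34 -> 10 -> 20 -> 43 -> 37 -> 31

14 -> 34 -> 10 -> 20 -> 43 -> 37 -> 31 -> None


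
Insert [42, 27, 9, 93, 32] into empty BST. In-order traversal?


Insert 42: root
Insert 27: L from 42
Insert 9: L from 42 -> L from 27
Insert 93: R from 42
Insert 32: L from 42 -> R from 27

In-order: [9, 27, 32, 42, 93]


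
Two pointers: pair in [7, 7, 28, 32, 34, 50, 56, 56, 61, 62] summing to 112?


lo=0(7)+hi=9(62)=69
lo=1(7)+hi=9(62)=69
lo=2(28)+hi=9(62)=90
lo=3(32)+hi=9(62)=94
lo=4(34)+hi=9(62)=96
lo=5(50)+hi=9(62)=112

Yes: 50+62=112


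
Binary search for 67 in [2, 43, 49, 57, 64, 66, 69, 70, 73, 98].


Step 1: lo=0, hi=9, mid=4, val=64
Step 2: lo=5, hi=9, mid=7, val=70
Step 3: lo=5, hi=6, mid=5, val=66
Step 4: lo=6, hi=6, mid=6, val=69

Not found


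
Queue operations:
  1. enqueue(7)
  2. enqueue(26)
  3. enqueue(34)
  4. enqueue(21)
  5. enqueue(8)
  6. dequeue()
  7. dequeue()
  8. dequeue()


enqueue(7) -> [7]
enqueue(26) -> [7, 26]
enqueue(34) -> [7, 26, 34]
enqueue(21) -> [7, 26, 34, 21]
enqueue(8) -> [7, 26, 34, 21, 8]
dequeue()->7, [26, 34, 21, 8]
dequeue()->26, [34, 21, 8]
dequeue()->34, [21, 8]

Final queue: [21, 8]


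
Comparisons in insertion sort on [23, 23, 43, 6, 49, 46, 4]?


Algorithm: insertion sort
Input: [23, 23, 43, 6, 49, 46, 4]
Sorted: [4, 6, 23, 23, 43, 46, 49]

14


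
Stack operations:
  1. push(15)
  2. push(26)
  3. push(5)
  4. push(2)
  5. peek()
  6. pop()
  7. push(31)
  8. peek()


push(15) -> [15]
push(26) -> [15, 26]
push(5) -> [15, 26, 5]
push(2) -> [15, 26, 5, 2]
peek()->2
pop()->2, [15, 26, 5]
push(31) -> [15, 26, 5, 31]
peek()->31

Final stack: [15, 26, 5, 31]


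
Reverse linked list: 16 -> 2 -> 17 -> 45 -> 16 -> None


Step 1: curr=16, set curr.next=prev(None) | reversed so far: 16
Step 2: curr=2, set curr.next=prev(16) | reversed so far: 2 -> 16
Step 3: curr=17, set curr.next=prev(2) | reversed so far: 17 -> 2 -> 16
Step 4: curr=45, set curr.next=prev(17) | reversed so far: 45 -> 17 -> 2 -> 16
Step 5: curr=16, set curr.next=prev(45) | reversed so far: 16 -> 45 -> 17 -> 2 -> 16

16 -> 45 -> 17 -> 2 -> 16 -> None


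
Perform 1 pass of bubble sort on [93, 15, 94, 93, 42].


Initial: [93, 15, 94, 93, 42]
Pass 1: [15, 93, 93, 42, 94] (3 swaps)

After 1 pass: [15, 93, 93, 42, 94]


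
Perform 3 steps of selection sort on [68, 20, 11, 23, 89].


Initial: [68, 20, 11, 23, 89]
Step 1: min=11 at 2
  Swap: [11, 20, 68, 23, 89]
Step 2: min=20 at 1
  Swap: [11, 20, 68, 23, 89]
Step 3: min=23 at 3
  Swap: [11, 20, 23, 68, 89]

After 3 steps: [11, 20, 23, 68, 89]


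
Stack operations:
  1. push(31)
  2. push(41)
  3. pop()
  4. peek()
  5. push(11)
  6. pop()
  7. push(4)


push(31) -> [31]
push(41) -> [31, 41]
pop()->41, [31]
peek()->31
push(11) -> [31, 11]
pop()->11, [31]
push(4) -> [31, 4]

Final stack: [31, 4]


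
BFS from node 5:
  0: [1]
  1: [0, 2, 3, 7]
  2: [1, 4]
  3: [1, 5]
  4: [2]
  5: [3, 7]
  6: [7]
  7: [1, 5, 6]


Visit 5, enqueue [3, 7]
Visit 3, enqueue [1]
Visit 7, enqueue [6]
Visit 1, enqueue [0, 2]
Visit 6, enqueue []
Visit 0, enqueue []
Visit 2, enqueue [4]
Visit 4, enqueue []

BFS order: [5, 3, 7, 1, 6, 0, 2, 4]


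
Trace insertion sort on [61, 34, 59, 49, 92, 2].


Initial: [61, 34, 59, 49, 92, 2]
Insert 34: [34, 61, 59, 49, 92, 2]
Insert 59: [34, 59, 61, 49, 92, 2]
Insert 49: [34, 49, 59, 61, 92, 2]
Insert 92: [34, 49, 59, 61, 92, 2]
Insert 2: [2, 34, 49, 59, 61, 92]

Sorted: [2, 34, 49, 59, 61, 92]


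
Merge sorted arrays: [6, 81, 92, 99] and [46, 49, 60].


Take 6 from A
Take 46 from B
Take 49 from B
Take 60 from B

Merged: [6, 46, 49, 60, 81, 92, 99]


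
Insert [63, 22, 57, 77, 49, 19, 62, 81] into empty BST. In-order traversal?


Insert 63: root
Insert 22: L from 63
Insert 57: L from 63 -> R from 22
Insert 77: R from 63
Insert 49: L from 63 -> R from 22 -> L from 57
Insert 19: L from 63 -> L from 22
Insert 62: L from 63 -> R from 22 -> R from 57
Insert 81: R from 63 -> R from 77

In-order: [19, 22, 49, 57, 62, 63, 77, 81]


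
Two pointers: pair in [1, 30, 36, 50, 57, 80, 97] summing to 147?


lo=0(1)+hi=6(97)=98
lo=1(30)+hi=6(97)=127
lo=2(36)+hi=6(97)=133
lo=3(50)+hi=6(97)=147

Yes: 50+97=147


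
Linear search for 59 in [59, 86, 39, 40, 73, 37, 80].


i=0: 59==59 found!

Found at 0, 1 comps


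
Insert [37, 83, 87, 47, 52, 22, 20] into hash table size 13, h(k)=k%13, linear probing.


Insert 37: h=11 -> slot 11
Insert 83: h=5 -> slot 5
Insert 87: h=9 -> slot 9
Insert 47: h=8 -> slot 8
Insert 52: h=0 -> slot 0
Insert 22: h=9, 1 probes -> slot 10
Insert 20: h=7 -> slot 7

Table: [52, None, None, None, None, 83, None, 20, 47, 87, 22, 37, None]


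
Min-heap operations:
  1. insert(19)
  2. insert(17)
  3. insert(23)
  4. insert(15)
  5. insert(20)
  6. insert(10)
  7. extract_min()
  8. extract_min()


insert(19) -> [19]
insert(17) -> [17, 19]
insert(23) -> [17, 19, 23]
insert(15) -> [15, 17, 23, 19]
insert(20) -> [15, 17, 23, 19, 20]
insert(10) -> [10, 17, 15, 19, 20, 23]
extract_min()->10, [15, 17, 23, 19, 20]
extract_min()->15, [17, 19, 23, 20]

Final heap: [17, 19, 23, 20]


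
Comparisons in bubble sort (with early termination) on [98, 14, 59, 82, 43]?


Algorithm: bubble sort (with early termination)
Input: [98, 14, 59, 82, 43]
Sorted: [14, 43, 59, 82, 98]

10


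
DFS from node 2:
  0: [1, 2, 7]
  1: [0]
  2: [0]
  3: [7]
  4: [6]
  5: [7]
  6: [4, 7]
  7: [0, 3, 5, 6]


Visit 2, push [0]
Visit 0, push [7, 1]
Visit 1, push []
Visit 7, push [6, 5, 3]
Visit 3, push []
Visit 5, push []
Visit 6, push [4]
Visit 4, push []

DFS order: [2, 0, 1, 7, 3, 5, 6, 4]


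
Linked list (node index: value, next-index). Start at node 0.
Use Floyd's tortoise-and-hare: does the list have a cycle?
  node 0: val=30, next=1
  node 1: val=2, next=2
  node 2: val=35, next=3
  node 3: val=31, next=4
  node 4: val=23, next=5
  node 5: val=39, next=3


Floyd's tortoise (slow, +1) and hare (fast, +2):
  init: slow=0, fast=0
  step 1: slow=1, fast=2
  step 2: slow=2, fast=4
  step 3: slow=3, fast=3
  slow == fast at node 3: cycle detected

Cycle: yes


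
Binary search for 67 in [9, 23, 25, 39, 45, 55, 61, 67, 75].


Step 1: lo=0, hi=8, mid=4, val=45
Step 2: lo=5, hi=8, mid=6, val=61
Step 3: lo=7, hi=8, mid=7, val=67

Found at index 7


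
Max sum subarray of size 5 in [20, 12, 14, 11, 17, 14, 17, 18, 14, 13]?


[0:5]: 74
[1:6]: 68
[2:7]: 73
[3:8]: 77
[4:9]: 80
[5:10]: 76

Max: 80 at [4:9]


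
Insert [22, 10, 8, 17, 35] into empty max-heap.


Insert 22: [22]
Insert 10: [22, 10]
Insert 8: [22, 10, 8]
Insert 17: [22, 17, 8, 10]
Insert 35: [35, 22, 8, 10, 17]

Final heap: [35, 22, 8, 10, 17]


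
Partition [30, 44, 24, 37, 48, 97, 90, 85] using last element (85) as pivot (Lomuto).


Pivot: 85
  30 <= 85: advance i (no swap)
  44 <= 85: advance i (no swap)
  24 <= 85: advance i (no swap)
  37 <= 85: advance i (no swap)
  48 <= 85: advance i (no swap)
Place pivot at 5: [30, 44, 24, 37, 48, 85, 90, 97]

Partitioned: [30, 44, 24, 37, 48, 85, 90, 97]


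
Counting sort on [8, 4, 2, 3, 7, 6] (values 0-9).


Input: [8, 4, 2, 3, 7, 6]
Counts: [0, 0, 1, 1, 1, 0, 1, 1, 1, 0]

Sorted: [2, 3, 4, 6, 7, 8]


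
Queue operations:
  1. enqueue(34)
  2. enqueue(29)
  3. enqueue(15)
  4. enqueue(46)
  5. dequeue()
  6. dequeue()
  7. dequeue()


enqueue(34) -> [34]
enqueue(29) -> [34, 29]
enqueue(15) -> [34, 29, 15]
enqueue(46) -> [34, 29, 15, 46]
dequeue()->34, [29, 15, 46]
dequeue()->29, [15, 46]
dequeue()->15, [46]

Final queue: [46]


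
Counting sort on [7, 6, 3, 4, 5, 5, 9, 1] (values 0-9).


Input: [7, 6, 3, 4, 5, 5, 9, 1]
Counts: [0, 1, 0, 1, 1, 2, 1, 1, 0, 1]

Sorted: [1, 3, 4, 5, 5, 6, 7, 9]


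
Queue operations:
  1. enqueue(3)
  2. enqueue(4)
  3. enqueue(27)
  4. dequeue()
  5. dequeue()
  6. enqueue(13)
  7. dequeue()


enqueue(3) -> [3]
enqueue(4) -> [3, 4]
enqueue(27) -> [3, 4, 27]
dequeue()->3, [4, 27]
dequeue()->4, [27]
enqueue(13) -> [27, 13]
dequeue()->27, [13]

Final queue: [13]


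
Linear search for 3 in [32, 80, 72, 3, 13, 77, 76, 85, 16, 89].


i=0: 32!=3
i=1: 80!=3
i=2: 72!=3
i=3: 3==3 found!

Found at 3, 4 comps


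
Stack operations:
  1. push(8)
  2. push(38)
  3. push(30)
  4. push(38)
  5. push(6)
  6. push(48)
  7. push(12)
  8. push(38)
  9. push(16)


push(8) -> [8]
push(38) -> [8, 38]
push(30) -> [8, 38, 30]
push(38) -> [8, 38, 30, 38]
push(6) -> [8, 38, 30, 38, 6]
push(48) -> [8, 38, 30, 38, 6, 48]
push(12) -> [8, 38, 30, 38, 6, 48, 12]
push(38) -> [8, 38, 30, 38, 6, 48, 12, 38]
push(16) -> [8, 38, 30, 38, 6, 48, 12, 38, 16]

Final stack: [8, 38, 30, 38, 6, 48, 12, 38, 16]


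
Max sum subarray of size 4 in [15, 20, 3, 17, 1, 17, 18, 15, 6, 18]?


[0:4]: 55
[1:5]: 41
[2:6]: 38
[3:7]: 53
[4:8]: 51
[5:9]: 56
[6:10]: 57

Max: 57 at [6:10]


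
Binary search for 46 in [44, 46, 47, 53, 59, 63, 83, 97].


Step 1: lo=0, hi=7, mid=3, val=53
Step 2: lo=0, hi=2, mid=1, val=46

Found at index 1


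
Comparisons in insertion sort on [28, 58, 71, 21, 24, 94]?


Algorithm: insertion sort
Input: [28, 58, 71, 21, 24, 94]
Sorted: [21, 24, 28, 58, 71, 94]

10


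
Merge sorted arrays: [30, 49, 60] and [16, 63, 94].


Take 16 from B
Take 30 from A
Take 49 from A
Take 60 from A

Merged: [16, 30, 49, 60, 63, 94]


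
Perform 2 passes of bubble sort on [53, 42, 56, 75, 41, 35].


Initial: [53, 42, 56, 75, 41, 35]
Pass 1: [42, 53, 56, 41, 35, 75] (3 swaps)
Pass 2: [42, 53, 41, 35, 56, 75] (2 swaps)

After 2 passes: [42, 53, 41, 35, 56, 75]


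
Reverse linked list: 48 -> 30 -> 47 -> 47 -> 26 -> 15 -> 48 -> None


Step 1: curr=48, set curr.next=prev(None) | reversed so far: 48
Step 2: curr=30, set curr.next=prev(48) | reversed so far: 30 -> 48
Step 3: curr=47, set curr.next=prev(30) | reversed so far: 47 -> 30 -> 48
Step 4: curr=47, set curr.next=prev(47) | reversed so far: 47 -> 47 -> 30 -> 48
Step 5: curr=26, set curr.next=prev(47) | reversed so far: 26 -> 47 -> 47 -> 30 -> 48
Step 6: curr=15, set curr.next=prev(26) | reversed so far: 15 -> 26 -> 47 -> 47 -> 30 -> 48
Step 7: curr=48, set curr.next=prev(15) | reversed so far: 48 -> 15 -> 26 -> 47 -> 47 -> 30 -> 48

48 -> 15 -> 26 -> 47 -> 47 -> 30 -> 48 -> None


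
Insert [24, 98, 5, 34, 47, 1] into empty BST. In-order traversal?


Insert 24: root
Insert 98: R from 24
Insert 5: L from 24
Insert 34: R from 24 -> L from 98
Insert 47: R from 24 -> L from 98 -> R from 34
Insert 1: L from 24 -> L from 5

In-order: [1, 5, 24, 34, 47, 98]


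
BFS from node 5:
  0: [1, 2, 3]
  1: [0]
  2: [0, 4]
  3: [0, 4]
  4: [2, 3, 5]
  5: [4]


Visit 5, enqueue [4]
Visit 4, enqueue [2, 3]
Visit 2, enqueue [0]
Visit 3, enqueue []
Visit 0, enqueue [1]
Visit 1, enqueue []

BFS order: [5, 4, 2, 3, 0, 1]


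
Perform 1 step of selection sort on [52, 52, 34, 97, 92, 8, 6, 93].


Initial: [52, 52, 34, 97, 92, 8, 6, 93]
Step 1: min=6 at 6
  Swap: [6, 52, 34, 97, 92, 8, 52, 93]

After 1 step: [6, 52, 34, 97, 92, 8, 52, 93]


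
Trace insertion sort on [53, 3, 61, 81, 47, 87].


Initial: [53, 3, 61, 81, 47, 87]
Insert 3: [3, 53, 61, 81, 47, 87]
Insert 61: [3, 53, 61, 81, 47, 87]
Insert 81: [3, 53, 61, 81, 47, 87]
Insert 47: [3, 47, 53, 61, 81, 87]
Insert 87: [3, 47, 53, 61, 81, 87]

Sorted: [3, 47, 53, 61, 81, 87]


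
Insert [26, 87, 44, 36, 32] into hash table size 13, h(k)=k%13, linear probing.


Insert 26: h=0 -> slot 0
Insert 87: h=9 -> slot 9
Insert 44: h=5 -> slot 5
Insert 36: h=10 -> slot 10
Insert 32: h=6 -> slot 6

Table: [26, None, None, None, None, 44, 32, None, None, 87, 36, None, None]


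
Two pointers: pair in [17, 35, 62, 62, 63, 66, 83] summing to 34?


lo=0(17)+hi=6(83)=100
lo=0(17)+hi=5(66)=83
lo=0(17)+hi=4(63)=80
lo=0(17)+hi=3(62)=79
lo=0(17)+hi=2(62)=79
lo=0(17)+hi=1(35)=52

No pair found


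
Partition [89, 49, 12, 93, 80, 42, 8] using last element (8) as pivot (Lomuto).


Pivot: 8
Place pivot at 0: [8, 49, 12, 93, 80, 42, 89]

Partitioned: [8, 49, 12, 93, 80, 42, 89]


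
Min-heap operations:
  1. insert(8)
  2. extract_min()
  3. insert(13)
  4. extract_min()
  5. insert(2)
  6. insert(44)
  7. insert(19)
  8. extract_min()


insert(8) -> [8]
extract_min()->8, []
insert(13) -> [13]
extract_min()->13, []
insert(2) -> [2]
insert(44) -> [2, 44]
insert(19) -> [2, 44, 19]
extract_min()->2, [19, 44]

Final heap: [19, 44]


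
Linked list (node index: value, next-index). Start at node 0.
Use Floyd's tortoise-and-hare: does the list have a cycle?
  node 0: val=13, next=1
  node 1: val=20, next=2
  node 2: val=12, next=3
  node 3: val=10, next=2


Floyd's tortoise (slow, +1) and hare (fast, +2):
  init: slow=0, fast=0
  step 1: slow=1, fast=2
  step 2: slow=2, fast=2
  slow == fast at node 2: cycle detected

Cycle: yes


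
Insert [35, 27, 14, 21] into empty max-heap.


Insert 35: [35]
Insert 27: [35, 27]
Insert 14: [35, 27, 14]
Insert 21: [35, 27, 14, 21]

Final heap: [35, 27, 14, 21]


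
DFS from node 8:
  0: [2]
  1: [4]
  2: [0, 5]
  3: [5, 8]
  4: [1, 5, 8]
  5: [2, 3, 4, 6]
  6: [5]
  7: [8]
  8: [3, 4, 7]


Visit 8, push [7, 4, 3]
Visit 3, push [5]
Visit 5, push [6, 4, 2]
Visit 2, push [0]
Visit 0, push []
Visit 4, push [1]
Visit 1, push []
Visit 6, push []
Visit 7, push []

DFS order: [8, 3, 5, 2, 0, 4, 1, 6, 7]


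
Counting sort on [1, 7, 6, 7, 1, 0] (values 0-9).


Input: [1, 7, 6, 7, 1, 0]
Counts: [1, 2, 0, 0, 0, 0, 1, 2, 0, 0]

Sorted: [0, 1, 1, 6, 7, 7]


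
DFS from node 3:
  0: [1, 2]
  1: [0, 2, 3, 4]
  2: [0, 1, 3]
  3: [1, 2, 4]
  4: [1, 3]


Visit 3, push [4, 2, 1]
Visit 1, push [4, 2, 0]
Visit 0, push [2]
Visit 2, push []
Visit 4, push []

DFS order: [3, 1, 0, 2, 4]


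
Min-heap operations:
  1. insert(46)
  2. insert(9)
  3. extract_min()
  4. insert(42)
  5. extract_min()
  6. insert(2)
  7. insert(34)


insert(46) -> [46]
insert(9) -> [9, 46]
extract_min()->9, [46]
insert(42) -> [42, 46]
extract_min()->42, [46]
insert(2) -> [2, 46]
insert(34) -> [2, 46, 34]

Final heap: [2, 46, 34]


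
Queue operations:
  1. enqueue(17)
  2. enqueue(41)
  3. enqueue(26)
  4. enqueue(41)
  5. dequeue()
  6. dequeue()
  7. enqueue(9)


enqueue(17) -> [17]
enqueue(41) -> [17, 41]
enqueue(26) -> [17, 41, 26]
enqueue(41) -> [17, 41, 26, 41]
dequeue()->17, [41, 26, 41]
dequeue()->41, [26, 41]
enqueue(9) -> [26, 41, 9]

Final queue: [26, 41, 9]


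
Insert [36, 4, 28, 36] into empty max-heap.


Insert 36: [36]
Insert 4: [36, 4]
Insert 28: [36, 4, 28]
Insert 36: [36, 36, 28, 4]

Final heap: [36, 36, 28, 4]


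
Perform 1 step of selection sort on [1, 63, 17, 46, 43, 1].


Initial: [1, 63, 17, 46, 43, 1]
Step 1: min=1 at 0
  Swap: [1, 63, 17, 46, 43, 1]

After 1 step: [1, 63, 17, 46, 43, 1]


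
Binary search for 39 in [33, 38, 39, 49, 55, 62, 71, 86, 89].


Step 1: lo=0, hi=8, mid=4, val=55
Step 2: lo=0, hi=3, mid=1, val=38
Step 3: lo=2, hi=3, mid=2, val=39

Found at index 2


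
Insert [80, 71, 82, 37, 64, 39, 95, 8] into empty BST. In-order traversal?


Insert 80: root
Insert 71: L from 80
Insert 82: R from 80
Insert 37: L from 80 -> L from 71
Insert 64: L from 80 -> L from 71 -> R from 37
Insert 39: L from 80 -> L from 71 -> R from 37 -> L from 64
Insert 95: R from 80 -> R from 82
Insert 8: L from 80 -> L from 71 -> L from 37

In-order: [8, 37, 39, 64, 71, 80, 82, 95]


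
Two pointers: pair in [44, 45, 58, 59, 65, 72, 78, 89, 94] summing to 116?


lo=0(44)+hi=8(94)=138
lo=0(44)+hi=7(89)=133
lo=0(44)+hi=6(78)=122
lo=0(44)+hi=5(72)=116

Yes: 44+72=116


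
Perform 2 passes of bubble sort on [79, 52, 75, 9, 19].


Initial: [79, 52, 75, 9, 19]
Pass 1: [52, 75, 9, 19, 79] (4 swaps)
Pass 2: [52, 9, 19, 75, 79] (2 swaps)

After 2 passes: [52, 9, 19, 75, 79]


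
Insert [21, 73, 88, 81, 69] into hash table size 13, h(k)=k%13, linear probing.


Insert 21: h=8 -> slot 8
Insert 73: h=8, 1 probes -> slot 9
Insert 88: h=10 -> slot 10
Insert 81: h=3 -> slot 3
Insert 69: h=4 -> slot 4

Table: [None, None, None, 81, 69, None, None, None, 21, 73, 88, None, None]


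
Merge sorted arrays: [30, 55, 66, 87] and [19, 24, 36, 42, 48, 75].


Take 19 from B
Take 24 from B
Take 30 from A
Take 36 from B
Take 42 from B
Take 48 from B
Take 55 from A
Take 66 from A
Take 75 from B

Merged: [19, 24, 30, 36, 42, 48, 55, 66, 75, 87]


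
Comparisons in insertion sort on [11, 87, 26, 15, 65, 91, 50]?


Algorithm: insertion sort
Input: [11, 87, 26, 15, 65, 91, 50]
Sorted: [11, 15, 26, 50, 65, 87, 91]

13


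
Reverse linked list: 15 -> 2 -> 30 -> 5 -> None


Step 1: curr=15, set curr.next=prev(None) | reversed so far: 15
Step 2: curr=2, set curr.next=prev(15) | reversed so far: 2 -> 15
Step 3: curr=30, set curr.next=prev(2) | reversed so far: 30 -> 2 -> 15
Step 4: curr=5, set curr.next=prev(30) | reversed so far: 5 -> 30 -> 2 -> 15

5 -> 30 -> 2 -> 15 -> None


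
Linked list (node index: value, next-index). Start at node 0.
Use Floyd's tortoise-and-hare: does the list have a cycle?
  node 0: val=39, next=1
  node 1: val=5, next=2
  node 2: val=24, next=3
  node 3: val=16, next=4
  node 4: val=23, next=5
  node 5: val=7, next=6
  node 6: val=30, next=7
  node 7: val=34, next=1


Floyd's tortoise (slow, +1) and hare (fast, +2):
  init: slow=0, fast=0
  step 1: slow=1, fast=2
  step 2: slow=2, fast=4
  step 3: slow=3, fast=6
  step 4: slow=4, fast=1
  step 5: slow=5, fast=3
  step 6: slow=6, fast=5
  step 7: slow=7, fast=7
  slow == fast at node 7: cycle detected

Cycle: yes


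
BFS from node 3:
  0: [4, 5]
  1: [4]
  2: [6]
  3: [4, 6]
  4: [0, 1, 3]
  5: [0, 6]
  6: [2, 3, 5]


Visit 3, enqueue [4, 6]
Visit 4, enqueue [0, 1]
Visit 6, enqueue [2, 5]
Visit 0, enqueue []
Visit 1, enqueue []
Visit 2, enqueue []
Visit 5, enqueue []

BFS order: [3, 4, 6, 0, 1, 2, 5]


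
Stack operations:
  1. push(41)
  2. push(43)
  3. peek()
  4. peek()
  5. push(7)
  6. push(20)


push(41) -> [41]
push(43) -> [41, 43]
peek()->43
peek()->43
push(7) -> [41, 43, 7]
push(20) -> [41, 43, 7, 20]

Final stack: [41, 43, 7, 20]


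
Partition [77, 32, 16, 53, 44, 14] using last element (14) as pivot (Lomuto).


Pivot: 14
Place pivot at 0: [14, 32, 16, 53, 44, 77]

Partitioned: [14, 32, 16, 53, 44, 77]


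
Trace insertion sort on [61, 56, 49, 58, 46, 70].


Initial: [61, 56, 49, 58, 46, 70]
Insert 56: [56, 61, 49, 58, 46, 70]
Insert 49: [49, 56, 61, 58, 46, 70]
Insert 58: [49, 56, 58, 61, 46, 70]
Insert 46: [46, 49, 56, 58, 61, 70]
Insert 70: [46, 49, 56, 58, 61, 70]

Sorted: [46, 49, 56, 58, 61, 70]


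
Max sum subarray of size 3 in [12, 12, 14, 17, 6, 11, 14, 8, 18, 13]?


[0:3]: 38
[1:4]: 43
[2:5]: 37
[3:6]: 34
[4:7]: 31
[5:8]: 33
[6:9]: 40
[7:10]: 39

Max: 43 at [1:4]


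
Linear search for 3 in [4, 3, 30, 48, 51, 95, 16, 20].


i=0: 4!=3
i=1: 3==3 found!

Found at 1, 2 comps


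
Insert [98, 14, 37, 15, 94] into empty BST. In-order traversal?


Insert 98: root
Insert 14: L from 98
Insert 37: L from 98 -> R from 14
Insert 15: L from 98 -> R from 14 -> L from 37
Insert 94: L from 98 -> R from 14 -> R from 37

In-order: [14, 15, 37, 94, 98]


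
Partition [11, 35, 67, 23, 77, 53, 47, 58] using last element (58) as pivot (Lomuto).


Pivot: 58
  11 <= 58: advance i (no swap)
  35 <= 58: advance i (no swap)
  23 <= 58: swap -> [11, 35, 23, 67, 77, 53, 47, 58]
  53 <= 58: swap -> [11, 35, 23, 53, 77, 67, 47, 58]
  47 <= 58: swap -> [11, 35, 23, 53, 47, 67, 77, 58]
Place pivot at 5: [11, 35, 23, 53, 47, 58, 77, 67]

Partitioned: [11, 35, 23, 53, 47, 58, 77, 67]


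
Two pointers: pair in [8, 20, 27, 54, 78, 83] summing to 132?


lo=0(8)+hi=5(83)=91
lo=1(20)+hi=5(83)=103
lo=2(27)+hi=5(83)=110
lo=3(54)+hi=5(83)=137
lo=3(54)+hi=4(78)=132

Yes: 54+78=132


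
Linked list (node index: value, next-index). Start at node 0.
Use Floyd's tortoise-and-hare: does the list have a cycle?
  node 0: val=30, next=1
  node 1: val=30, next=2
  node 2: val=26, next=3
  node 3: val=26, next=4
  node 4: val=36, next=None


Floyd's tortoise (slow, +1) and hare (fast, +2):
  init: slow=0, fast=0
  step 1: slow=1, fast=2
  step 2: slow=2, fast=4
  step 3: fast -> None, no cycle

Cycle: no


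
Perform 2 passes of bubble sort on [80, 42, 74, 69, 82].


Initial: [80, 42, 74, 69, 82]
Pass 1: [42, 74, 69, 80, 82] (3 swaps)
Pass 2: [42, 69, 74, 80, 82] (1 swaps)

After 2 passes: [42, 69, 74, 80, 82]


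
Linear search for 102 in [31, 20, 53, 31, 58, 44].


i=0: 31!=102
i=1: 20!=102
i=2: 53!=102
i=3: 31!=102
i=4: 58!=102
i=5: 44!=102

Not found, 6 comps


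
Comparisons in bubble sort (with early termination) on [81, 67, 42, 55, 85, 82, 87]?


Algorithm: bubble sort (with early termination)
Input: [81, 67, 42, 55, 85, 82, 87]
Sorted: [42, 55, 67, 81, 82, 85, 87]

15


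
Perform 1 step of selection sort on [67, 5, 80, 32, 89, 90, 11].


Initial: [67, 5, 80, 32, 89, 90, 11]
Step 1: min=5 at 1
  Swap: [5, 67, 80, 32, 89, 90, 11]

After 1 step: [5, 67, 80, 32, 89, 90, 11]


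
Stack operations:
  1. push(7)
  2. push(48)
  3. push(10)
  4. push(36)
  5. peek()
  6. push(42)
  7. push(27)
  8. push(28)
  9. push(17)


push(7) -> [7]
push(48) -> [7, 48]
push(10) -> [7, 48, 10]
push(36) -> [7, 48, 10, 36]
peek()->36
push(42) -> [7, 48, 10, 36, 42]
push(27) -> [7, 48, 10, 36, 42, 27]
push(28) -> [7, 48, 10, 36, 42, 27, 28]
push(17) -> [7, 48, 10, 36, 42, 27, 28, 17]

Final stack: [7, 48, 10, 36, 42, 27, 28, 17]


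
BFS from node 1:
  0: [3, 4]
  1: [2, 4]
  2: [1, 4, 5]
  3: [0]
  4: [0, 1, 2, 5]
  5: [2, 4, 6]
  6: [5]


Visit 1, enqueue [2, 4]
Visit 2, enqueue [5]
Visit 4, enqueue [0]
Visit 5, enqueue [6]
Visit 0, enqueue [3]
Visit 6, enqueue []
Visit 3, enqueue []

BFS order: [1, 2, 4, 5, 0, 6, 3]


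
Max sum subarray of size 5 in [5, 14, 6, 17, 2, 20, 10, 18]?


[0:5]: 44
[1:6]: 59
[2:7]: 55
[3:8]: 67

Max: 67 at [3:8]


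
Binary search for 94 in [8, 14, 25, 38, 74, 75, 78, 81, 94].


Step 1: lo=0, hi=8, mid=4, val=74
Step 2: lo=5, hi=8, mid=6, val=78
Step 3: lo=7, hi=8, mid=7, val=81
Step 4: lo=8, hi=8, mid=8, val=94

Found at index 8


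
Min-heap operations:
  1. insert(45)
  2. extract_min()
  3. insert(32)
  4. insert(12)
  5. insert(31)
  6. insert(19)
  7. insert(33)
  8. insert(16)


insert(45) -> [45]
extract_min()->45, []
insert(32) -> [32]
insert(12) -> [12, 32]
insert(31) -> [12, 32, 31]
insert(19) -> [12, 19, 31, 32]
insert(33) -> [12, 19, 31, 32, 33]
insert(16) -> [12, 19, 16, 32, 33, 31]

Final heap: [12, 19, 16, 32, 33, 31]


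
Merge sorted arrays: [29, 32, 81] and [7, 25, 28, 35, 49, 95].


Take 7 from B
Take 25 from B
Take 28 from B
Take 29 from A
Take 32 from A
Take 35 from B
Take 49 from B
Take 81 from A

Merged: [7, 25, 28, 29, 32, 35, 49, 81, 95]


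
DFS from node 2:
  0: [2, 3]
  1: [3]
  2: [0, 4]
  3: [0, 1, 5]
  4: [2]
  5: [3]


Visit 2, push [4, 0]
Visit 0, push [3]
Visit 3, push [5, 1]
Visit 1, push []
Visit 5, push []
Visit 4, push []

DFS order: [2, 0, 3, 1, 5, 4]


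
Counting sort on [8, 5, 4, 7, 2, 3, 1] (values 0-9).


Input: [8, 5, 4, 7, 2, 3, 1]
Counts: [0, 1, 1, 1, 1, 1, 0, 1, 1, 0]

Sorted: [1, 2, 3, 4, 5, 7, 8]


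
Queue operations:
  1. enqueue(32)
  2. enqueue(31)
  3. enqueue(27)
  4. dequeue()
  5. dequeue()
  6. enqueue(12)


enqueue(32) -> [32]
enqueue(31) -> [32, 31]
enqueue(27) -> [32, 31, 27]
dequeue()->32, [31, 27]
dequeue()->31, [27]
enqueue(12) -> [27, 12]

Final queue: [27, 12]


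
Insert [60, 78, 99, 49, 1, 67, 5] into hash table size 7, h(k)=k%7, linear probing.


Insert 60: h=4 -> slot 4
Insert 78: h=1 -> slot 1
Insert 99: h=1, 1 probes -> slot 2
Insert 49: h=0 -> slot 0
Insert 1: h=1, 2 probes -> slot 3
Insert 67: h=4, 1 probes -> slot 5
Insert 5: h=5, 1 probes -> slot 6

Table: [49, 78, 99, 1, 60, 67, 5]


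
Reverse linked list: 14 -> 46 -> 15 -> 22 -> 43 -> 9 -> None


Step 1: curr=14, set curr.next=prev(None) | reversed so far: 14
Step 2: curr=46, set curr.next=prev(14) | reversed so far: 46 -> 14
Step 3: curr=15, set curr.next=prev(46) | reversed so far: 15 -> 46 -> 14
Step 4: curr=22, set curr.next=prev(15) | reversed so far: 22 -> 15 -> 46 -> 14
Step 5: curr=43, set curr.next=prev(22) | reversed so far: 43 -> 22 -> 15 -> 46 -> 14
Step 6: curr=9, set curr.next=prev(43) | reversed so far: 9 -> 43 -> 22 -> 15 -> 46 -> 14

9 -> 43 -> 22 -> 15 -> 46 -> 14 -> None


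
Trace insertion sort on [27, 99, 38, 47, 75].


Initial: [27, 99, 38, 47, 75]
Insert 99: [27, 99, 38, 47, 75]
Insert 38: [27, 38, 99, 47, 75]
Insert 47: [27, 38, 47, 99, 75]
Insert 75: [27, 38, 47, 75, 99]

Sorted: [27, 38, 47, 75, 99]


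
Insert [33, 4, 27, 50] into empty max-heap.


Insert 33: [33]
Insert 4: [33, 4]
Insert 27: [33, 4, 27]
Insert 50: [50, 33, 27, 4]

Final heap: [50, 33, 27, 4]


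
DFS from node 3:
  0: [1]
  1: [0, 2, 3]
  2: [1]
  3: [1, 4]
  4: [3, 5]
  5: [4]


Visit 3, push [4, 1]
Visit 1, push [2, 0]
Visit 0, push []
Visit 2, push []
Visit 4, push [5]
Visit 5, push []

DFS order: [3, 1, 0, 2, 4, 5]


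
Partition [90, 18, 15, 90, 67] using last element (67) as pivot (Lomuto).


Pivot: 67
  18 <= 67: swap -> [18, 90, 15, 90, 67]
  15 <= 67: swap -> [18, 15, 90, 90, 67]
Place pivot at 2: [18, 15, 67, 90, 90]

Partitioned: [18, 15, 67, 90, 90]


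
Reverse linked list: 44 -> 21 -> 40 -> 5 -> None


Step 1: curr=44, set curr.next=prev(None) | reversed so far: 44
Step 2: curr=21, set curr.next=prev(44) | reversed so far: 21 -> 44
Step 3: curr=40, set curr.next=prev(21) | reversed so far: 40 -> 21 -> 44
Step 4: curr=5, set curr.next=prev(40) | reversed so far: 5 -> 40 -> 21 -> 44

5 -> 40 -> 21 -> 44 -> None


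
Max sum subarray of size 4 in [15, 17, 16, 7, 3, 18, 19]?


[0:4]: 55
[1:5]: 43
[2:6]: 44
[3:7]: 47

Max: 55 at [0:4]


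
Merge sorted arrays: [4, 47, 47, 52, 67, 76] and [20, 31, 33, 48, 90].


Take 4 from A
Take 20 from B
Take 31 from B
Take 33 from B
Take 47 from A
Take 47 from A
Take 48 from B
Take 52 from A
Take 67 from A
Take 76 from A

Merged: [4, 20, 31, 33, 47, 47, 48, 52, 67, 76, 90]


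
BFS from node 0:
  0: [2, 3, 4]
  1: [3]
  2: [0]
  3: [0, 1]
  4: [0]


Visit 0, enqueue [2, 3, 4]
Visit 2, enqueue []
Visit 3, enqueue [1]
Visit 4, enqueue []
Visit 1, enqueue []

BFS order: [0, 2, 3, 4, 1]


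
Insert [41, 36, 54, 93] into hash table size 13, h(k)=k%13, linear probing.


Insert 41: h=2 -> slot 2
Insert 36: h=10 -> slot 10
Insert 54: h=2, 1 probes -> slot 3
Insert 93: h=2, 2 probes -> slot 4

Table: [None, None, 41, 54, 93, None, None, None, None, None, 36, None, None]


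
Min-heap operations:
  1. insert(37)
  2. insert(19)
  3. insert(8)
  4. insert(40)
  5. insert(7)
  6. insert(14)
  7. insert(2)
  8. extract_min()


insert(37) -> [37]
insert(19) -> [19, 37]
insert(8) -> [8, 37, 19]
insert(40) -> [8, 37, 19, 40]
insert(7) -> [7, 8, 19, 40, 37]
insert(14) -> [7, 8, 14, 40, 37, 19]
insert(2) -> [2, 8, 7, 40, 37, 19, 14]
extract_min()->2, [7, 8, 14, 40, 37, 19]

Final heap: [7, 8, 14, 40, 37, 19]


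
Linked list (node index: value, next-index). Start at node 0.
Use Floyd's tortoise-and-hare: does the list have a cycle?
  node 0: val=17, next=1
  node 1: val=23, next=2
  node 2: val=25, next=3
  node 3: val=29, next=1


Floyd's tortoise (slow, +1) and hare (fast, +2):
  init: slow=0, fast=0
  step 1: slow=1, fast=2
  step 2: slow=2, fast=1
  step 3: slow=3, fast=3
  slow == fast at node 3: cycle detected

Cycle: yes


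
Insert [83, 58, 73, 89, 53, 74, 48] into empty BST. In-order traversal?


Insert 83: root
Insert 58: L from 83
Insert 73: L from 83 -> R from 58
Insert 89: R from 83
Insert 53: L from 83 -> L from 58
Insert 74: L from 83 -> R from 58 -> R from 73
Insert 48: L from 83 -> L from 58 -> L from 53

In-order: [48, 53, 58, 73, 74, 83, 89]


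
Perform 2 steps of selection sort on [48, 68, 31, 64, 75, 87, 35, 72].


Initial: [48, 68, 31, 64, 75, 87, 35, 72]
Step 1: min=31 at 2
  Swap: [31, 68, 48, 64, 75, 87, 35, 72]
Step 2: min=35 at 6
  Swap: [31, 35, 48, 64, 75, 87, 68, 72]

After 2 steps: [31, 35, 48, 64, 75, 87, 68, 72]
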